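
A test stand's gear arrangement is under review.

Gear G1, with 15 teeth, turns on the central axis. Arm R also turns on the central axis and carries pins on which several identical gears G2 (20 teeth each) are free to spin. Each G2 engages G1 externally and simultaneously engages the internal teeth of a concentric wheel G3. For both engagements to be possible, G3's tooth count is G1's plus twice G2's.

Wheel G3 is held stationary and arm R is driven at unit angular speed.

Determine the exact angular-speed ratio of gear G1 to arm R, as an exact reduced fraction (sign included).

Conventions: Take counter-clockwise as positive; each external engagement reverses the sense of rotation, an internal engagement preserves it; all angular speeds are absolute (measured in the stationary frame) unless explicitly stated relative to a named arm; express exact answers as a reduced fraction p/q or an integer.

recognized (axles ride arm R): planetary set, 15/20/55 teeth
ring teeth: 15 + 2·20 = 55
15(ω_sun−ω_arm) = −55(ω_ring−ω_arm),  ω_ring = 0, ω_arm = 1
ω_sun = 1 − (55/15)(0−1) = 14/3
ω_out/ω_in = 14/3

14/3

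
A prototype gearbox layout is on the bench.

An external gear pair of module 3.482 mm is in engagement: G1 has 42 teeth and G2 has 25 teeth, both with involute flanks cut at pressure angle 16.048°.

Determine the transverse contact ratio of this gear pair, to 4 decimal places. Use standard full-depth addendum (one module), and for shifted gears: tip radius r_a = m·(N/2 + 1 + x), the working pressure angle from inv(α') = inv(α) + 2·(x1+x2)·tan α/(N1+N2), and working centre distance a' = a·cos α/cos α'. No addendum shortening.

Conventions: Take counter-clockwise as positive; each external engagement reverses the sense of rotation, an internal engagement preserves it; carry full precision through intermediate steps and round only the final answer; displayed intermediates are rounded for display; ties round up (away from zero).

1.8736

single-mesh involute tooth geometry (42T engaging 25T at module 3.482)
base radii: r_b1 = 70.272468, r_b2 = 41.828850
tip radii: r_a1 = 76.604000, r_a2 = 47.007000
no profile shift: α' = α, a' = a
action lengths: √(r_a1²−r_b1²) = 30.495132, √(r_a2²−r_b2²) = 21.447736
base pitch p_b = π·m·cos α = 10.512737
CR = (30.495132 + 21.447736 − 116.647000·sin 16.04800°)/10.512737 = 1.873601
contact ratio ≈ 1.8736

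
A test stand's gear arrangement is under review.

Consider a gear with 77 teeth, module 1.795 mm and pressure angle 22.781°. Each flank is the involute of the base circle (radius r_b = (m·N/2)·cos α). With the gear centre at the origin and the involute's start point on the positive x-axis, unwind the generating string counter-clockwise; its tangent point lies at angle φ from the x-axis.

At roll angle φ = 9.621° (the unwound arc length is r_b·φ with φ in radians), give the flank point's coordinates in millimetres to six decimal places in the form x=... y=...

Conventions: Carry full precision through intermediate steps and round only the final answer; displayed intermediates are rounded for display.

single-mesh involute tooth geometry (77T wheel at module 1.795)
pitch radius r_p = m·N/2 = 1.795·77/2 = 69.107500
base radius r_b = r_p·cos α = 69.107500·cos 22.781° = 63.716535
roll angle φ = 9.621° = 0.16791813 rad
x = r_b·(cos φ + φ·sin φ) = 64.608504
y = r_b·(sin φ − φ·cos φ) = 0.100276

x=64.608504 y=0.100276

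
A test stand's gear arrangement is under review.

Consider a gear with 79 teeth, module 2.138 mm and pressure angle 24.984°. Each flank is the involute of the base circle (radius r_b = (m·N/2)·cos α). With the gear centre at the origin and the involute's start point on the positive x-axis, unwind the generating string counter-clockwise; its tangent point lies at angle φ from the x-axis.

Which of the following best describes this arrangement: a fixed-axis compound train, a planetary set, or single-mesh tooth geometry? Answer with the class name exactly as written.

single-mesh tooth geometry

class = single-mesh tooth geometry [base-circle involute, m = 2.138, 79T]
classification: single-mesh tooth geometry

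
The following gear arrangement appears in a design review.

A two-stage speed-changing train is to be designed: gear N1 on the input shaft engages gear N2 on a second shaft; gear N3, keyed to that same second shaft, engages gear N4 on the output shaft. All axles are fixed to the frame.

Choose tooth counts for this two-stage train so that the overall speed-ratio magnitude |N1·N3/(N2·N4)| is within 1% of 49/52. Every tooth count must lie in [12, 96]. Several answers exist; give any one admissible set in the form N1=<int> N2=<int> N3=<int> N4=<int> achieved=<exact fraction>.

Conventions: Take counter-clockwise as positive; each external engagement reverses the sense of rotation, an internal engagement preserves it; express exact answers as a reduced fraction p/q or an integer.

2-stage fixed-axis compound train for ratio 49/52
target = 49/52 in lowest terms: an exact hit needs N1·N3 = k·49 and N2·N4 = k·52 for one integer k, every count in [12, 96]; additionally prefer no 1:1 stage (N1 ≠ N2, N3 ≠ N4)
k = 1…3: no 1:1-free in-range split of k·49 and k·52 into factor pairs; take k = 4
k = 4: N1·N3 = 196 = 14·14, N2·N4 = 208 = 13·16
achieved = 14·14/(13·16) = 49/52; |achieved − target| = 0 ≤ 49/5200 ✓

N1=14 N2=13 N3=14 N4=16 achieved=49/52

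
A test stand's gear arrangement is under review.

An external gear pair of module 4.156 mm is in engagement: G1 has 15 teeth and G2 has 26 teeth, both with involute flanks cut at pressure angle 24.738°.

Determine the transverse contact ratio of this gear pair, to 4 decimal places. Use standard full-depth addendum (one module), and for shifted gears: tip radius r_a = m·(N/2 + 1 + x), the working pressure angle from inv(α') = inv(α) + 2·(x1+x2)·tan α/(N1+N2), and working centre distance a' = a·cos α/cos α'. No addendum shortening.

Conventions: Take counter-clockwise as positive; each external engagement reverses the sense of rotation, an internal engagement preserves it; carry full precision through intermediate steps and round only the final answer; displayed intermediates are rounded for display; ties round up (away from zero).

1.4119

single-mesh involute tooth geometry (15T engaging 26T at module 4.156)
base radii: r_b1 = 28.309555, r_b2 = 49.069896
tip radii: r_a1 = 35.326000, r_a2 = 58.184000
no profile shift: α' = α, a' = a
action lengths: √(r_a1²−r_b1²) = 21.130437, √(r_a2²−r_b2²) = 31.265367
base pitch p_b = π·m·cos α = 11.858279
CR = (21.130437 + 31.265367 − 85.198000·sin 24.73800°)/11.858279 = 1.411928
contact ratio ≈ 1.4119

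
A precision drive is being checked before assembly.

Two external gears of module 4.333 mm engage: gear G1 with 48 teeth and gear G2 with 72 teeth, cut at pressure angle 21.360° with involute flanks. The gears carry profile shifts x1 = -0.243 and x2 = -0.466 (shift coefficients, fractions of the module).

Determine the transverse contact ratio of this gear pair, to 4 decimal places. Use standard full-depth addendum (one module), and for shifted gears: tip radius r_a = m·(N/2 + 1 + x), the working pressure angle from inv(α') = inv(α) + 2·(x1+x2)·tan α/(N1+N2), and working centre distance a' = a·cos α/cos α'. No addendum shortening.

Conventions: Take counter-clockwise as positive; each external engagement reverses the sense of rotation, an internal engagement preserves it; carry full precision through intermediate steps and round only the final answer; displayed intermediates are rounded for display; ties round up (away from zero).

1.8553

topology: single-mesh involute geometry — m = 4.333, 48T/72T pair
base radii: r_b1 = 96.848823, r_b2 = 145.273234
tip radii: r_a1 = 107.272081, r_a2 = 158.301822
inv(α') = inv(21.360°) + 2·(-0.243-0.466)·tan α/(48+72) = 0.01366687  ⇒  α' = 19.44845°
a' = a·cos α / cos α' = 259.9800·cos 21.360°/cos 19.44845° = 256.773165
action lengths: √(r_a1²−r_b1²) = 46.125967, √(r_a2²−r_b2²) = 62.890017
base pitch p_b = π·m·cos α = 12.677481
CR = (46.125967 + 62.890017 − 256.773165·sin 19.44845°)/12.677481 = 1.855348
contact ratio ≈ 1.8553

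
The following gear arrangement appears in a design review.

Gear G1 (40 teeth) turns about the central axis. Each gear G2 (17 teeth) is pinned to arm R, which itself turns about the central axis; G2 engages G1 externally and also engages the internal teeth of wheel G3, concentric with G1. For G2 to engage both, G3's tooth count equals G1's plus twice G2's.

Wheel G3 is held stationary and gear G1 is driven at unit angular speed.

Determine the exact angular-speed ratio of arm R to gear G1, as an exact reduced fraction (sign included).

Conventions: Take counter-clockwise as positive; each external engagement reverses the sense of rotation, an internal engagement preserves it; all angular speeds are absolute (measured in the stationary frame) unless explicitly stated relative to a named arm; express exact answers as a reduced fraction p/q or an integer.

recognized (axles ride arm R): planetary set, 40/17/74 teeth
ring teeth: 40 + 2·17 = 74
40(ω_sun−ω_arm) = −74(ω_ring−ω_arm),  ω_ring = 0, ω_sun = 1
40(1−ω_arm) = −74(0−ω_arm)  ⇒  114·ω_arm = 40  ⇒  ω_arm = 20/57
ω_out/ω_in = 20/57

20/57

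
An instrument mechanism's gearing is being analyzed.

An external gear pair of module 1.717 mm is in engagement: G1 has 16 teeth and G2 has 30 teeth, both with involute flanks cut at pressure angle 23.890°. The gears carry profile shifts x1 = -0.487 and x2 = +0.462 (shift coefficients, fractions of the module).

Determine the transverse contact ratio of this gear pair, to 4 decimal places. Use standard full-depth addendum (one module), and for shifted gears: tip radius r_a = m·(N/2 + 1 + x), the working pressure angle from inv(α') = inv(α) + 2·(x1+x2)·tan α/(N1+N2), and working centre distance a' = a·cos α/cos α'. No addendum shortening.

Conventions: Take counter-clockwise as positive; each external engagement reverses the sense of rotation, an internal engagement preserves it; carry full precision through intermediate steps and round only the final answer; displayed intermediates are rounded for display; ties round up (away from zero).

recognized (one external pair, fixed centres): single-mesh tooth geometry, m = 1.717, N1 = 16, N2 = 30
base radii: r_b1 = 12.559163, r_b2 = 23.548431
tip radii: r_a1 = 14.616821, r_a2 = 28.265254
inv(α') = inv(23.890°) + 2·(-0.487+0.462)·tan α/(16+30) = 0.02548961  ⇒  α' = 23.74845°
a' = a·cos α / cos α' = 39.4910·cos 23.890°/cos 23.74845° = 39.447955
action lengths: √(r_a1²−r_b1²) = 7.477892, √(r_a2²−r_b2²) = 15.633169
base pitch p_b = π·m·cos α = 4.931972
CR = (7.477892 + 15.633169 − 39.447955·sin 23.74845°)/4.931972 = 1.464830
contact ratio ≈ 1.4648

1.4648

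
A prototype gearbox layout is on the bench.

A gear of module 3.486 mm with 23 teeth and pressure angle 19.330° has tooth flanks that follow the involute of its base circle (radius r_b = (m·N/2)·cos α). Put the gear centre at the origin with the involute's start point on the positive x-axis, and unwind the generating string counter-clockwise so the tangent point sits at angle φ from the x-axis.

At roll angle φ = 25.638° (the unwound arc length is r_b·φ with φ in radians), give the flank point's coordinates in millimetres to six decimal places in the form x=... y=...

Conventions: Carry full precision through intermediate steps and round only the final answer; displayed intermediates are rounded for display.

x=41.428823 y=1.107308

topology: single-mesh involute geometry — m = 3.486, N = 23
pitch radius r_p = m·N/2 = 3.486·23/2 = 40.089000
base radius r_b = r_p·cos α = 40.089000·cos 19.330° = 37.829093
roll angle φ = 25.638° = 0.44746751 rad
x = r_b·(cos φ + φ·sin φ) = 41.428823
y = r_b·(sin φ − φ·cos φ) = 1.107308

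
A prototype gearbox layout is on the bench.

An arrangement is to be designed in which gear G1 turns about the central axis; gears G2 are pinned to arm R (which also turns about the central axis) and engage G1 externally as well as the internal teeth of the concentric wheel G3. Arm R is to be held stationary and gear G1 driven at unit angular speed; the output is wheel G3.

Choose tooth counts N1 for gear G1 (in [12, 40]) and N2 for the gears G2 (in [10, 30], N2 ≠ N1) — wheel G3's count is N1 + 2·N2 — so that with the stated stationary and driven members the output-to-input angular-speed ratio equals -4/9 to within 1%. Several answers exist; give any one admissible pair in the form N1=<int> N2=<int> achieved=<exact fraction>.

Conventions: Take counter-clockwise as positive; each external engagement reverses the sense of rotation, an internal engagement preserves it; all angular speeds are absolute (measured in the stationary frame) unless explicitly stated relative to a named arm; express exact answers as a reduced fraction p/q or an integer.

N1=16 N2=10 achieved=-4/9

topology: planetary set — design target -4/9, arm = carrier (Willis)
Willis with ω_arm = 0: ω_ring/ω_sun = −N1/N3; set equal to -4/9  ⇒  N3/N1 = −1/(-4/9) = 9/4
N3 = N1 + 2·N2  ⇒  N2/N1 = (N3/N1 − 1)/2 = (9/4 − 1)/2 = 5/8
smallest multiple with N1 ≥ 12 and N2 ≥ 10: k = 2  ⇒  N1 = 2·8 = 16, N2 = 2·5 = 10 (N1 ≤ 40, N2 ≤ 30, N2 ≠ N1 ✓), N3 = 16 + 2·10 = 36
check: −N1/N3 with N1 = 16, N3 = 36 gives -4/9; |achieved − target| = 0 ≤ 1/225 ✓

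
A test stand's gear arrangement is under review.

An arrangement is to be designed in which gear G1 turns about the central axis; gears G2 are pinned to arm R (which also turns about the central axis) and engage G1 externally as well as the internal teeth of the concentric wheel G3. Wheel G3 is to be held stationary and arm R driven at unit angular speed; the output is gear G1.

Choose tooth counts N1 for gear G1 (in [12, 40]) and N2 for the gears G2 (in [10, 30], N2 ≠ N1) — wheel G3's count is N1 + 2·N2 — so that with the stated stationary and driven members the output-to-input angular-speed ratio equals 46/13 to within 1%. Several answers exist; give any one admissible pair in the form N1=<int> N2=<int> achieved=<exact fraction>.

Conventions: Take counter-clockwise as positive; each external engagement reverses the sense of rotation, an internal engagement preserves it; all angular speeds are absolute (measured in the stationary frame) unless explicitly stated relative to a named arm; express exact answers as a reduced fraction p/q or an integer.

N1=13 N2=10 achieved=46/13

design class (target 46/13): planetary set
Willis with ω_ring = 0: ω_sun/ω_arm = (N1+N3)/N1; set equal to 46/13  ⇒  N3/N1 = 46/13 − 1 = 33/13
N3 = N1 + 2·N2  ⇒  N2/N1 = (N3/N1 − 1)/2 = (33/13 − 1)/2 = 10/13
smallest multiple with N1 ≥ 12 and N2 ≥ 10: k = 1  ⇒  N1 = 1·13 = 13, N2 = 1·10 = 10 (N1 ≤ 40, N2 ≤ 30, N2 ≠ N1 ✓), N3 = 13 + 2·10 = 33
check: (N1+N3)/N1 with N1 = 13, N3 = 33 gives 46/13; |achieved − target| = 0 ≤ 23/650 ✓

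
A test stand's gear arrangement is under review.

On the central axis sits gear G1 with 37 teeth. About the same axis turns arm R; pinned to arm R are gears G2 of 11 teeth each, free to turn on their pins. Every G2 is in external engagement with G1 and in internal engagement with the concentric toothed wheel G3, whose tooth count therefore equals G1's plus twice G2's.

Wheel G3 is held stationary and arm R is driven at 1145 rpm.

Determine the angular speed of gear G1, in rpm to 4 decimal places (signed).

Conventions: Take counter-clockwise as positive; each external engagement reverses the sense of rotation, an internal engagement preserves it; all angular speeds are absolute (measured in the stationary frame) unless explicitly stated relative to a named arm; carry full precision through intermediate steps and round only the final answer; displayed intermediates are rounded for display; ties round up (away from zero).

+2970.8108 rpm

class = planetary set [G3 = 37+2·11 = 59; Willis about the carrier]
normalise by the input: solve with ω_arm = 1, then scale by 1145 rpm
ring teeth: 37 + 2·11 = 59
37(ω_sun−ω_arm) = −59(ω_ring−ω_arm),  ω_ring = 0, ω_arm = 1
ω_sun = 1 − (59/37)(0−1) = 96/37
scale: ω_sun = 96/37 × 1145 rpm = +2970.8108 rpm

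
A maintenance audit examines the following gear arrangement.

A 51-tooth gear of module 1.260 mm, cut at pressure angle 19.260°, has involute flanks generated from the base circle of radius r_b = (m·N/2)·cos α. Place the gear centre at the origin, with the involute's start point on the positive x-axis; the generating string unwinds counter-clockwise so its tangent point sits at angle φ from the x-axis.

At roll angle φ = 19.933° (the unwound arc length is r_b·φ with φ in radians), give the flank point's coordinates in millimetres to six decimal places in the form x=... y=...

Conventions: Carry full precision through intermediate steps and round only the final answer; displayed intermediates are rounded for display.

x=32.112118 y=0.420592

single-mesh involute tooth geometry (51T wheel at module 1.260)
pitch radius r_p = m·N/2 = 1.260·51/2 = 32.130000
base radius r_b = r_p·cos α = 32.130000·cos 19.260° = 30.331731
roll angle φ = 19.933° = 0.34789648 rad
x = r_b·(cos φ + φ·sin φ) = 32.112118
y = r_b·(sin φ − φ·cos φ) = 0.420592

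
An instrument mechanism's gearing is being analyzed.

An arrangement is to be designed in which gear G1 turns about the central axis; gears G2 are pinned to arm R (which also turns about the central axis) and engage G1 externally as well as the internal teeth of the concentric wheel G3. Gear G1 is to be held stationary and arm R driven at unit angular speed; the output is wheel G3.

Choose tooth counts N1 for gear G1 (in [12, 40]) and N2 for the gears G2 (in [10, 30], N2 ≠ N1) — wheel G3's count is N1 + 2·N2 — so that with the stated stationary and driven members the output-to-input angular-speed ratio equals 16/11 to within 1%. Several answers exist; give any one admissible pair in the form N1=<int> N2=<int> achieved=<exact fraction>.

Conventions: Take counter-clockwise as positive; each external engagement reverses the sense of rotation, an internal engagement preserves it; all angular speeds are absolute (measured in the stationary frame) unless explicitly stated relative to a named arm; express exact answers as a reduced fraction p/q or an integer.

topology: planetary set — design target 16/11, arm = carrier (Willis)
Willis with ω_sun = 0: ω_ring/ω_arm = (N1+N3)/N3; set equal to 16/11  ⇒  N3/N1 = 1/(16/11 − 1) = 11/5
N3 = N1 + 2·N2  ⇒  N2/N1 = (N3/N1 − 1)/2 = (11/5 − 1)/2 = 3/5
smallest multiple with N1 ≥ 12 and N2 ≥ 10: k = 4  ⇒  N1 = 4·5 = 20, N2 = 4·3 = 12 (N1 ≤ 40, N2 ≤ 30, N2 ≠ N1 ✓), N3 = 20 + 2·12 = 44
check: (N1+N3)/N3 with N1 = 20, N3 = 44 gives 16/11; |achieved − target| = 0 ≤ 4/275 ✓

N1=20 N2=12 achieved=16/11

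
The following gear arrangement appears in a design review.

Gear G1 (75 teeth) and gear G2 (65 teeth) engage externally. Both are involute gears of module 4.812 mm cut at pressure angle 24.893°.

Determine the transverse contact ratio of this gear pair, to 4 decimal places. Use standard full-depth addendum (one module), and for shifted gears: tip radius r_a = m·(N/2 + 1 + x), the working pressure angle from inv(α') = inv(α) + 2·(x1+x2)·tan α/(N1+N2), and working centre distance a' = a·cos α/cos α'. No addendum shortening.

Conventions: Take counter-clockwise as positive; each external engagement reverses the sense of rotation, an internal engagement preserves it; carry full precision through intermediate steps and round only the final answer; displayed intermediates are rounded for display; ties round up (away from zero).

1.5713

single-mesh involute tooth geometry (75T engaging 65T at module 4.812)
base radii: r_b1 = 163.685373, r_b2 = 141.860657
tip radii: r_a1 = 185.262000, r_a2 = 161.202000
no profile shift: α' = α, a' = a
action lengths: √(r_a1²−r_b1²) = 86.770428, √(r_a2²−r_b2²) = 76.561340
base pitch p_b = π·m·cos α = 13.712874
CR = (86.770428 + 76.561340 − 336.840000·sin 24.89300°)/13.712874 = 1.571326
contact ratio ≈ 1.5713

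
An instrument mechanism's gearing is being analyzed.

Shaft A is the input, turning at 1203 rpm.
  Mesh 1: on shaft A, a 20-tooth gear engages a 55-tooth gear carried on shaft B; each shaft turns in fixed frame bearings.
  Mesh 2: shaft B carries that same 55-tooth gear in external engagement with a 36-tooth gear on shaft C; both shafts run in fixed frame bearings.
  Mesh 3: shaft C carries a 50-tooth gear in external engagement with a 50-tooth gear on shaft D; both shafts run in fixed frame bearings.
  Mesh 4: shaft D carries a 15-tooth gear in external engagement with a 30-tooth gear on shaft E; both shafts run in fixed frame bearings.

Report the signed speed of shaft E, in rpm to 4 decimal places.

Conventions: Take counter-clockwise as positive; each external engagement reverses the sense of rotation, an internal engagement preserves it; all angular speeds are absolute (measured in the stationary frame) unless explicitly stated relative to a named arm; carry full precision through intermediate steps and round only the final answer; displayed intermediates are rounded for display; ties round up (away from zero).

+334.1667 rpm

recognized (5 fixed axles, 4 meshes): fixed-axis compound train
mesh 1 [20T→55T]: ω = 1203.0000×20/55 = 437.4545 rpm, sense flips to −
mesh 2 [55T→36T]: ω = 437.4545×55/36 = 668.3333 rpm, sense flips to +
mesh 3 [50T→50T]: ω = 668.3333×50/50 = 668.3333 rpm, sense flips to −
mesh 4 [15T→30T]: ω = 668.3333×15/30 = 334.1667 rpm, sense flips to +
signed output speed = +334.1667 rpm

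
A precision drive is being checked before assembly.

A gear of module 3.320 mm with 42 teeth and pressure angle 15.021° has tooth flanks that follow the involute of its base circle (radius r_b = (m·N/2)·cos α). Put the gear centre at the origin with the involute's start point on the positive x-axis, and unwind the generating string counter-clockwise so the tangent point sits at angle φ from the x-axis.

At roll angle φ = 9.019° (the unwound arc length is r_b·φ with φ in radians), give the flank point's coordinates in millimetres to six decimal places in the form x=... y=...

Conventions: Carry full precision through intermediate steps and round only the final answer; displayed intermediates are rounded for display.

recognized (one wheel, involute flank): single-mesh tooth geometry, m = 3.320, N = 42
pitch radius r_p = m·N/2 = 3.320·42/2 = 69.720000
base radius r_b = r_p·cos α = 69.720000·cos 15.021° = 67.337730
roll angle φ = 9.019° = 0.15741125 rad
x = r_b·(cos φ + φ·sin φ) = 68.166827
y = r_b·(sin φ − φ·cos φ) = 0.087331

x=68.166827 y=0.087331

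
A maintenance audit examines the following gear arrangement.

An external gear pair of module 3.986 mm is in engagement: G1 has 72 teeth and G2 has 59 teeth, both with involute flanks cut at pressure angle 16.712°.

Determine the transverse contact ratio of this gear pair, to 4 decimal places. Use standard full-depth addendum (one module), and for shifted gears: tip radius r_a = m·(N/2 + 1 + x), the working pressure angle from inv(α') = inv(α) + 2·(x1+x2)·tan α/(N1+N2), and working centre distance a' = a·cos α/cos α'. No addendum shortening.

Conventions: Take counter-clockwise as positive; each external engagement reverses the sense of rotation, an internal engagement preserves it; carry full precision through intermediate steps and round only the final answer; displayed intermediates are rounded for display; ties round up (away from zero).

single-mesh involute tooth geometry (72T engaging 59T at module 3.986)
base radii: r_b1 = 137.435057, r_b2 = 112.620394
tip radii: r_a1 = 147.482000, r_a2 = 121.573000
no profile shift: α' = α, a' = a
action lengths: √(r_a1²−r_b1²) = 53.502760, √(r_a2²−r_b2²) = 45.789094
base pitch p_b = π·m·cos α = 11.993471
CR = (53.502760 + 45.789094 − 261.083000·sin 16.71200°)/11.993471 = 2.018976
contact ratio ≈ 2.0190

2.0190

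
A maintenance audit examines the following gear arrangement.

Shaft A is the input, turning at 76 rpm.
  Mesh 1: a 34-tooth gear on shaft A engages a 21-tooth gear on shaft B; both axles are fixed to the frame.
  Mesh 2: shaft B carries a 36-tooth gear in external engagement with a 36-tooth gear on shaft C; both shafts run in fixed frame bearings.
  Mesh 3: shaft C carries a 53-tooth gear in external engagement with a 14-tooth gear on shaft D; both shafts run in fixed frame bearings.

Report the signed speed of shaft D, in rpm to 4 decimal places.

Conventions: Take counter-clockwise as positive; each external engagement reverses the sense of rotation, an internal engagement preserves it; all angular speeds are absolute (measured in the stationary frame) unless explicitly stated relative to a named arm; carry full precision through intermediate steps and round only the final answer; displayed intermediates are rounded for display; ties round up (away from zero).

-465.8231 rpm

3-mesh fixed-axis compound train (all bearings frame-fixed)
mesh 1 [34T→21T]: ω = 76.0000×34/21 = 123.0476 rpm, sense flips to −
mesh 2 [36T→36T]: ω = 123.0476×36/36 = 123.0476 rpm, sense flips to +
mesh 3 [53T→14T]: ω = 123.0476×53/14 = 465.8231 rpm, sense flips to −
signed output speed = -465.8231 rpm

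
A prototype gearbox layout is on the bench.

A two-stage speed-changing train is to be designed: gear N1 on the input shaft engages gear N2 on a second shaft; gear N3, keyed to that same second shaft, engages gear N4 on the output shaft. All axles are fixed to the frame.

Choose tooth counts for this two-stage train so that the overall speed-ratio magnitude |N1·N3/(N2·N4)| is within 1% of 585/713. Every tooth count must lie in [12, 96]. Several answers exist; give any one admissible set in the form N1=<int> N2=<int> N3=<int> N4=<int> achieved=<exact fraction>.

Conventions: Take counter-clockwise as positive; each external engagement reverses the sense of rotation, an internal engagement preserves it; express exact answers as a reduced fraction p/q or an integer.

N1=13 N2=23 N3=45 N4=31 achieved=585/713

2-stage fixed-axis compound train for ratio 585/713
target = 585/713 in lowest terms: an exact hit needs N1·N3 = k·585 and N2·N4 = k·713 for one integer k, every count in [12, 96]; additionally prefer no 1:1 stage (N1 ≠ N2, N3 ≠ N4)
k = 1: N1·N3 = 585 = 13·45, N2·N4 = 713 = 23·31
achieved = 13·45/(23·31) = 585/713; |achieved − target| = 0 ≤ 117/14260 ✓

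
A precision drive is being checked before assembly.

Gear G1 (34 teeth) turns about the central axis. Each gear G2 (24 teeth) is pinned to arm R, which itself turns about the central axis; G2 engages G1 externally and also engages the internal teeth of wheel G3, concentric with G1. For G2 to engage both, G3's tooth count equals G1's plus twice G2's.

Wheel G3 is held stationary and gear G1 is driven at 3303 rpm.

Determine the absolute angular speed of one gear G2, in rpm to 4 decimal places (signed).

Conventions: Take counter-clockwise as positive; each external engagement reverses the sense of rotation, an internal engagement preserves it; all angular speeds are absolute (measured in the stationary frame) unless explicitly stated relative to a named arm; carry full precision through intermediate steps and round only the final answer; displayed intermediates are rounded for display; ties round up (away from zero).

-2339.6250 rpm

recognized (axles ride arm R): planetary set, 34/24/82 teeth
normalise by the input: solve with ω_sun = 1, then scale by 3303 rpm
ring teeth: 34 + 2·24 = 82
34(ω_sun−ω_arm) = −82(ω_ring−ω_arm),  ω_ring = 0, ω_sun = 1
34(1−ω_arm) = −82(0−ω_arm)  ⇒  116·ω_arm = 34  ⇒  ω_arm = 17/58
sun–planet mesh: 34·(1−17/58) = −24·(ω_p−ω_arm)  ⇒  ω_p−ω_arm = -697/696
ω_p = 17/58 − 697/696 = -17/24
scale: ω_p = -17/24 × 3303 rpm = -2339.6250 rpm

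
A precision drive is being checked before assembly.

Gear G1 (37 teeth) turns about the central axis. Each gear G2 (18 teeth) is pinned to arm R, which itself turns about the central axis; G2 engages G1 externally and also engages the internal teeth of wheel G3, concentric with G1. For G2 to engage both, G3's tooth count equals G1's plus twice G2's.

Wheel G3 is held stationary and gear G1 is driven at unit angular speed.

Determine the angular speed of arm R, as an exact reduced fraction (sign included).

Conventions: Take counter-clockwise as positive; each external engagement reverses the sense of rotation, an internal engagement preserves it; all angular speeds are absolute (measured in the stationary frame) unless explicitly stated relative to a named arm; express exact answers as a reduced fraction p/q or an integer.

37/110

recognized (axles ride arm R): planetary set, 37/18/73 teeth
ring teeth: 37 + 2·18 = 73
37(ω_sun−ω_arm) = −73(ω_ring−ω_arm),  ω_ring = 0, ω_sun = 1
37(1−ω_arm) = −73(0−ω_arm)  ⇒  110·ω_arm = 37  ⇒  ω_arm = 37/110
exact speed ratio = 37/110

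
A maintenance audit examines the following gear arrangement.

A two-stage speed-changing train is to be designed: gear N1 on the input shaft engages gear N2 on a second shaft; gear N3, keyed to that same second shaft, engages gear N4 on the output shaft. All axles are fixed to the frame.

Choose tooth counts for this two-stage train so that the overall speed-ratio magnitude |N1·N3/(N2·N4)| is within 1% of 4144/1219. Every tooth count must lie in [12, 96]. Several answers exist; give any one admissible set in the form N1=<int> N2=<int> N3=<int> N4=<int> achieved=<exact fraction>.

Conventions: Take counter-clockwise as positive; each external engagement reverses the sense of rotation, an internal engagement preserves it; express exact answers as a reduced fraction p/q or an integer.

N1=56 N2=23 N3=74 N4=53 achieved=4144/1219

2-stage fixed-axis compound train for ratio 4144/1219
target = 4144/1219 in lowest terms: an exact hit needs N1·N3 = k·4144 and N2·N4 = k·1219 for one integer k, every count in [12, 96]; additionally prefer no 1:1 stage (N1 ≠ N2, N3 ≠ N4)
k = 1: N1·N3 = 4144 = 56·74, N2·N4 = 1219 = 23·53
achieved = 56·74/(23·53) = 4144/1219; |achieved − target| = 0 ≤ 1036/30475 ✓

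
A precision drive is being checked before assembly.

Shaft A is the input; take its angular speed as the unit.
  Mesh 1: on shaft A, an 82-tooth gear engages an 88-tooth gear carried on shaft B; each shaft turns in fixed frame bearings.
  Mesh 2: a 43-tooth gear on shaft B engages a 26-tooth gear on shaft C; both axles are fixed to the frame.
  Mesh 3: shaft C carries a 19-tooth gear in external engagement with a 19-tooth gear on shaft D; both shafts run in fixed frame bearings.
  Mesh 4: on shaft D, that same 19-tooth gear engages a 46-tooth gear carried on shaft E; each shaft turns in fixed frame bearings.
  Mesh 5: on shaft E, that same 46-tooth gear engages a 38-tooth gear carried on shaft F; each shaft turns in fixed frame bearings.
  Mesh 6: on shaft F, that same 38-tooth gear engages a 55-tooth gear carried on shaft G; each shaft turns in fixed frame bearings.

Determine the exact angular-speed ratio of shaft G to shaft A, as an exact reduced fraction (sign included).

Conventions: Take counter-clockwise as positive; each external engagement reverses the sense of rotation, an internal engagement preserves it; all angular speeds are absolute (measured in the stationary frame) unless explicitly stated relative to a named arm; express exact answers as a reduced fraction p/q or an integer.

class = fixed-axis compound train [6 meshes; 6 ratios multiply, 6 sense flips]
mesh 1 [82T→88T]: running ratio 41/44, sense −
mesh 2 [43T→26T]: running ratio 1763/1144, sense +
mesh 3 [19T→19T]: running ratio 1763/1144, sense −
mesh 4 [19T→46T]: running ratio 33497/52624, sense +
mesh 5 [46T→38T]: running ratio 1763/2288, sense −
mesh 6 [38T→55T]: running ratio 33497/62920, sense +
ω_out/ω_in = 33497/62920

33497/62920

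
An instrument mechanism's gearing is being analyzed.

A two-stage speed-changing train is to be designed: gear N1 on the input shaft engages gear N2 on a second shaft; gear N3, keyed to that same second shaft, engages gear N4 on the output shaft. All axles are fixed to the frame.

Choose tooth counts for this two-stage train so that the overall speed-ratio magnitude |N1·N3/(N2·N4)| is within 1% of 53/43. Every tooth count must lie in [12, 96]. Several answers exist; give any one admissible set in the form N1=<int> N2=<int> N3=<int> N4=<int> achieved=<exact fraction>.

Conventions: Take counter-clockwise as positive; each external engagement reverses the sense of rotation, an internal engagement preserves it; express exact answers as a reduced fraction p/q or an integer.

N1=12 N2=43 N3=53 N4=12 achieved=53/43

2-stage fixed-axis compound train for ratio 53/43
target = 53/43 in lowest terms: an exact hit needs N1·N3 = k·53 and N2·N4 = k·43 for one integer k, every count in [12, 96]; additionally prefer no 1:1 stage (N1 ≠ N2, N3 ≠ N4)
k = 1…11: no 1:1-free in-range split of k·53 and k·43 into factor pairs; take k = 12
k = 12: N1·N3 = 636 = 12·53, N2·N4 = 516 = 43·12
achieved = 12·53/(43·12) = 53/43; |achieved − target| = 0 ≤ 53/4300 ✓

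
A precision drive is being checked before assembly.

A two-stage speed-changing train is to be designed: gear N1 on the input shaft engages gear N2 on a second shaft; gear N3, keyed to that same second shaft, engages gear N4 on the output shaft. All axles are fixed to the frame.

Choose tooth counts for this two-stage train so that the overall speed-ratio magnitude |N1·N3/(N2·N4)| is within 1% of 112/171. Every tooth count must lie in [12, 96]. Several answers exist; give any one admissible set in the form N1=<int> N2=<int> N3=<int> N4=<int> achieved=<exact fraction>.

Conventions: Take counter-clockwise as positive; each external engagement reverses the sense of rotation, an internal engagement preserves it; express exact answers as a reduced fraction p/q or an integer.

design class (target 112/171): fixed-axis compound train
target = 112/171 in lowest terms: an exact hit needs N1·N3 = k·112 and N2·N4 = k·171 for one integer k, every count in [12, 96]; additionally prefer no 1:1 stage (N1 ≠ N2, N3 ≠ N4)
k = 1: no 1:1-free in-range split of k·112 and k·171 into factor pairs; take k = 2
k = 2: N1·N3 = 224 = 14·16, N2·N4 = 342 = 18·19
achieved = 14·16/(18·19) = 112/171; |achieved − target| = 0 ≤ 28/4275 ✓

N1=14 N2=18 N3=16 N4=19 achieved=112/171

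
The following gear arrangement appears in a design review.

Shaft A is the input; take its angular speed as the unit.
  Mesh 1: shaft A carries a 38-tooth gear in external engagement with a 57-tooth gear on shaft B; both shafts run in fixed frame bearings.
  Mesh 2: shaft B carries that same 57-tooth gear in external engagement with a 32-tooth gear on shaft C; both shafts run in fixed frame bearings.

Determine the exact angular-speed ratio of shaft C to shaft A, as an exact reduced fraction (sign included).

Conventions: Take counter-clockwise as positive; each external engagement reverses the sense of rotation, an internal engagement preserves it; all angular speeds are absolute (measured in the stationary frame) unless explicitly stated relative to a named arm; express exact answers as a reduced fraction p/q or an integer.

class = fixed-axis compound train [2 meshes; 2 ratios multiply, 2 sense flips]
mesh 1 [38T→57T]: running ratio 2/3, sense −
mesh 2 [57T→32T]: running ratio 19/16, sense +
ω_out/ω_in = 19/16

19/16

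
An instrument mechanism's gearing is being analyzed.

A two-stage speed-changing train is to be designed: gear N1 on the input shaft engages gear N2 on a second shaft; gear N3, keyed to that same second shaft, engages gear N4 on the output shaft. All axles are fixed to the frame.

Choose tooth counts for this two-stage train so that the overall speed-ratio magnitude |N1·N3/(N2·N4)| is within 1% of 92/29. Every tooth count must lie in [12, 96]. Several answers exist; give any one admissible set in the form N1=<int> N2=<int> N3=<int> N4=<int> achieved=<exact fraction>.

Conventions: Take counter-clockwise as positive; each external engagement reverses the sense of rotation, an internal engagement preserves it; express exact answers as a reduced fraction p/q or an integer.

design class (target 92/29): fixed-axis compound train
target = 92/29 in lowest terms: an exact hit needs N1·N3 = k·92 and N2·N4 = k·29 for one integer k, every count in [12, 96]; additionally prefer no 1:1 stage (N1 ≠ N2, N3 ≠ N4)
k = 1…11: no 1:1-free in-range split of k·92 and k·29 into factor pairs; take k = 12
k = 12: N1·N3 = 1104 = 12·92, N2·N4 = 348 = 29·12
achieved = 12·92/(29·12) = 92/29; |achieved − target| = 0 ≤ 23/725 ✓

N1=12 N2=29 N3=92 N4=12 achieved=92/29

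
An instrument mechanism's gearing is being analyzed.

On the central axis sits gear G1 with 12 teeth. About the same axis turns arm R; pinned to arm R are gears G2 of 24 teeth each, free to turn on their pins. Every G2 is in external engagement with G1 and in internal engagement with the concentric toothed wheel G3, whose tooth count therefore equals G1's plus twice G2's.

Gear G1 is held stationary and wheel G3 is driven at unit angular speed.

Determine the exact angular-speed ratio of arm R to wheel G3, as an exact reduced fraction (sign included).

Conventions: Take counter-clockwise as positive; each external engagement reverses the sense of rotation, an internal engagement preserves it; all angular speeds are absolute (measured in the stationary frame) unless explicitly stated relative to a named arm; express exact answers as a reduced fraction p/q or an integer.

planetary set (12T centre, 24T on arm, 60T internal) — Willis relation
ring teeth: 12 + 2·24 = 60
12(ω_sun−ω_arm) = −60(ω_ring−ω_arm),  ω_sun = 0, ω_ring = 1
12(0−ω_arm) = −60(1−ω_arm)  ⇒  72·ω_arm = 60  ⇒  ω_arm = 5/6
ω_out/ω_in = 5/6

5/6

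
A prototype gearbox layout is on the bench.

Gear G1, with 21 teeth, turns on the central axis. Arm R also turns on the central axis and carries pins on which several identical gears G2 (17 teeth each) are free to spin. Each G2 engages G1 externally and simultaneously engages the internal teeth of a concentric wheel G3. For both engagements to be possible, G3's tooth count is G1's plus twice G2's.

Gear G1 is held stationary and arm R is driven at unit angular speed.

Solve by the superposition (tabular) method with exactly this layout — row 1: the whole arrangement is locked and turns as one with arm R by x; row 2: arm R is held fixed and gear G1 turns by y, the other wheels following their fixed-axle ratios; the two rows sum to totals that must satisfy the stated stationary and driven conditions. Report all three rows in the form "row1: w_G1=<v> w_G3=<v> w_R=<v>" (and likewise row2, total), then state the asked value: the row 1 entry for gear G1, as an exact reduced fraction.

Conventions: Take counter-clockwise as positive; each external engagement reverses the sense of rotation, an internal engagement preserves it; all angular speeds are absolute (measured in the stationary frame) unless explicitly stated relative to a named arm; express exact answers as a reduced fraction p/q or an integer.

class = planetary set [G3 = 21+2·17 = 55; Willis about the carrier]
row 1 (train locked, turned with arm): all members turn x
row 2 — arm fixed, fixed-axis ratios: sun y, ring −(21/55)·y, arm 0
boundary: total ω_sun = x + y = 0 and total ω_arm = x = 1  ⇒  y = -1, x = 1
row 2 ring = −(21/55)·(-1) = 21/55
totals (row 1 + row 2): sun 1 + (-1) = 0, ring 1 + 21/55 = 76/55, arm 1 + 0 = 1
asked cell (row1, sun) = 1

row1: w_G1=1 w_G3=1 w_R=1
row2: w_G1=-1 w_G3=21/55 w_R=0
total: w_G1=0 w_G3=76/55 w_R=1
asked value: 1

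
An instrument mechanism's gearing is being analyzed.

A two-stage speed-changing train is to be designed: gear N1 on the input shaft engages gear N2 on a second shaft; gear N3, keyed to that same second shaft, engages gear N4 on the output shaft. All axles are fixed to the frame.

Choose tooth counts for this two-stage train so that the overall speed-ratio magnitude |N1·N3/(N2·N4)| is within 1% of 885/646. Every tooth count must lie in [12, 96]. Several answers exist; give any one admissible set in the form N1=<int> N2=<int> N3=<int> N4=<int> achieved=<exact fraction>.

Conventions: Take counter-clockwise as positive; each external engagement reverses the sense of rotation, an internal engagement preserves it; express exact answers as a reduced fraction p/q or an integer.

class = fixed-axis compound train [2-stage, 885/646 wanted]
target = 885/646 in lowest terms: an exact hit needs N1·N3 = k·885 and N2·N4 = k·646 for one integer k, every count in [12, 96]; additionally prefer no 1:1 stage (N1 ≠ N2, N3 ≠ N4)
k = 1: N1·N3 = 885 = 15·59, N2·N4 = 646 = 17·38
achieved = 15·59/(17·38) = 885/646; |achieved − target| = 0 ≤ 177/12920 ✓

N1=15 N2=17 N3=59 N4=38 achieved=885/646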